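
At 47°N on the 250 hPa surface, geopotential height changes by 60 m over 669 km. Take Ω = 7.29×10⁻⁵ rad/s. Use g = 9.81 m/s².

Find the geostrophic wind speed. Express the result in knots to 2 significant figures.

Coriolis parameter at 47°N:
f = 2Ω sin φ = 2 × 7.29×10⁻⁵ × sin 47° = 1.07×10⁻⁴ s⁻¹
Height gradient: |∂Z/∂n| = 60 m / 669000 m = 8.97×10⁻⁵
On a pressure surface, geostrophic balance gives V_g = (g/f)|∂Z/∂n|:
V_g = 9.81 × 8.97×10⁻⁵ / 1.07×10⁻⁴ = 8.25 m/s
Converting: 8.25 m/s × 1.944 = 16 knots

16 knots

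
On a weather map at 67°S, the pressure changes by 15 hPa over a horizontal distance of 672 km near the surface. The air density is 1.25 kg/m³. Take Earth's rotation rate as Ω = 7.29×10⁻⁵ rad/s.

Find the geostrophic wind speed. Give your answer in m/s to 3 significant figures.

13.3 m/s

Coriolis parameter at 67°S:
f = 2Ω sin φ = 2 × 7.29×10⁻⁵ × sin 67° = 1.34×10⁻⁴ s⁻¹
Pressure gradient: |∂P/∂n| = 1500 Pa / 672000 m = 2.23×10⁻³ Pa/m
Geostrophic balance (pressure-gradient force = Coriolis force):
V_g = (1/(fρ)) |∂P/∂n| = 2.23×10⁻³ / (1.34×10⁻⁴ × 1.25) = 13.3 m/s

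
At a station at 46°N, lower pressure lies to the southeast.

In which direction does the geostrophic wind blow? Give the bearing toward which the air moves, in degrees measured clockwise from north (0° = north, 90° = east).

The pressure-gradient force points toward the southeast (bearing 135°).
Geostrophic balance: in the Northern Hemisphere the Coriolis force deflects motion to the right, so the geostrophic wind blows 90° to the right of the pressure-gradient force (low pressure on the left).
Rotating 135° by 90° clockwise gives 225° — the wind blows toward the southwest.

225°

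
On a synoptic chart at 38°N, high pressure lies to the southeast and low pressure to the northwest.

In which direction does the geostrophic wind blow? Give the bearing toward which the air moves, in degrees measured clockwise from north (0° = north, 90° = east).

The pressure-gradient force points toward the northwest (bearing 315°).
Geostrophic balance: in the Northern Hemisphere the Coriolis force deflects motion to the right, so the geostrophic wind blows 90° to the right of the pressure-gradient force (low pressure on the left).
Rotating 315° by 90° clockwise gives 045° — the wind blows toward the northeast.

045°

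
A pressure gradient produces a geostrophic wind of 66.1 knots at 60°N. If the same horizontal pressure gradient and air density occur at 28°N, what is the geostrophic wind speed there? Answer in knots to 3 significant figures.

With the same pressure gradient and density, V_g ∝ 1/f ∝ 1/sin φ.
V₂ = V₁ · sin φ₁ / sin φ₂ = 66.1 × sin 60° / sin 28°
V₂ = 66.1 × 0.8660/0.4695 = 122 knots

122 knots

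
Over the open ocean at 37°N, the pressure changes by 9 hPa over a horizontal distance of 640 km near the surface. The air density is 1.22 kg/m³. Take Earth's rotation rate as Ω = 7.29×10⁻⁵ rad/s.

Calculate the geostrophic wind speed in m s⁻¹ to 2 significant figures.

Coriolis parameter at 37°N:
f = 2Ω sin φ = 2 × 7.29×10⁻⁵ × sin 37° = 8.77×10⁻⁵ s⁻¹
Pressure gradient: |∂P/∂n| = 900 Pa / 640000 m = 1.41×10⁻³ Pa/m
Geostrophic balance (pressure-gradient force = Coriolis force):
V_g = (1/(fρ)) |∂P/∂n| = 1.41×10⁻³ / (8.77×10⁻⁵ × 1.22) = 13.1 m/s

13 m s⁻¹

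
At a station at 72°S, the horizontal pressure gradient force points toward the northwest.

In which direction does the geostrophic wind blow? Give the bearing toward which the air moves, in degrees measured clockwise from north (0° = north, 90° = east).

The pressure-gradient force points toward the northwest (bearing 315°).
Geostrophic balance: in the Southern Hemisphere the Coriolis force deflects motion to the left, so the geostrophic wind blows 90° to the left of the pressure-gradient force (low pressure on the right).
Rotating 315° by 90° counterclockwise gives 225° — the wind blows toward the southwest.

225°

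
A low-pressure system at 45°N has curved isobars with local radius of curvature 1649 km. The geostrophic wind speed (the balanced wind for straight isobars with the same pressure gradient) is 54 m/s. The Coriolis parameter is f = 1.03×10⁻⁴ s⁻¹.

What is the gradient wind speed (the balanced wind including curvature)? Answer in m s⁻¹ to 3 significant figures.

Around a low, centrifugal force acts outward with Coriolis, so pressure-gradient force balances both:
(1/ρ)|∂P/∂n| = fV + V²/R  →  V² + fR·V − fR·V_g = 0
With fR = 1.03×10⁻⁴ × 1649×10³ m = 170 m/s:
V = [−fR + √((fR)² + 4 fR V_g)]/2 = [−170 + √(170² + 4×170×54)]/2 = 43.1 m/s
Subgeostrophic (V < V_g = 54 m/s), as expected around a low.

43.1 m s⁻¹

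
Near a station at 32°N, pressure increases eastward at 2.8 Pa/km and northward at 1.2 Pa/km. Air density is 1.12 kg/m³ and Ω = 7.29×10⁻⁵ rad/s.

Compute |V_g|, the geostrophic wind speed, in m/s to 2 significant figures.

35 m/s

Coriolis parameter at 32°N:
f = 2Ω sin φ = 2 × 7.29×10⁻⁵ × sin 32° = 7.73×10⁻⁵ s⁻¹
Component geostrophic relations (x east, y north):
u_g = −(1/(fρ)) ∂P/∂y,  v_g = (1/(fρ)) ∂P/∂x
u_g = −(1.2×10⁻³)/(7.73×10⁻⁵ × 1.12) = −13.9 m/s;  v_g = (2.8×10⁻³)/(7.73×10⁻⁵ × 1.12) = 32.4 m/s
|V_g| = √(u_g² + v_g²) = 35.2 m/s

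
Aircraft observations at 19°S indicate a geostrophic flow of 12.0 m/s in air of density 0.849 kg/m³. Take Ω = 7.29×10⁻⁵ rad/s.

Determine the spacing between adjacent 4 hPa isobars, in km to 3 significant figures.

827 km

Coriolis parameter at 19°S:
f = 2Ω sin φ = 2 × 7.29×10⁻⁵ × sin 19° = 4.75×10⁻⁵ s⁻¹
Geostrophic balance rearranged: |∂P/∂n| = f ρ V_g
|∂P/∂n| = 4.75×10⁻⁵ × 0.849 × 12.0 = 4.84×10⁻⁴ Pa/m
Isobar spacing: Δn = ΔP/|∂P/∂n| = 400 Pa / 4.84×10⁻⁴ Pa/m = 827126 m ≈ 827 km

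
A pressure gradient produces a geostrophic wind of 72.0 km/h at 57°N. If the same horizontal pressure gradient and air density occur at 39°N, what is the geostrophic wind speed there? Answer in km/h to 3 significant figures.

With the same pressure gradient and density, V_g ∝ 1/f ∝ 1/sin φ.
V₂ = V₁ · sin φ₁ / sin φ₂ = 72.0 × sin 57° / sin 39°
V₂ = 72.0 × 0.8387/0.6293 = 96.0 km/h

96.0 km/h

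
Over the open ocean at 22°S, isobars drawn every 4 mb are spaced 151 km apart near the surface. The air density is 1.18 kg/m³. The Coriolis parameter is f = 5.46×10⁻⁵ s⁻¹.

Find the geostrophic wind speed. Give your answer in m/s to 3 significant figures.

Pressure gradient: |∂P/∂n| = 400 Pa / 151000 m = 2.65×10⁻³ Pa/m
Geostrophic balance (pressure-gradient force = Coriolis force):
V_g = (1/(fρ)) |∂P/∂n| = 2.65×10⁻³ / (5.46×10⁻⁵ × 1.18) = 41.1 m/s

41.1 m/s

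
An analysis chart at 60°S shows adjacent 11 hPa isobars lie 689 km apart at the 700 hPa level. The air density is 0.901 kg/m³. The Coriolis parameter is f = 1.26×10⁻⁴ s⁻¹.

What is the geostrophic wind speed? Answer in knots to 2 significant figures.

27 knots

Pressure gradient: |∂P/∂n| = 1100 Pa / 689000 m = 1.60×10⁻³ Pa/m
Geostrophic balance (pressure-gradient force = Coriolis force):
V_g = (1/(fρ)) |∂P/∂n| = 1.60×10⁻³ / (1.26×10⁻⁴ × 0.901) = 14.1 m/s
Converting: 14.1 m/s × 1.944 = 27 knots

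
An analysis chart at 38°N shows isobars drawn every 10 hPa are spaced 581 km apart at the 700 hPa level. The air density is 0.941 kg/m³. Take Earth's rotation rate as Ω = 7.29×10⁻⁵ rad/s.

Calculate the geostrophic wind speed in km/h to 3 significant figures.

Coriolis parameter at 38°N:
f = 2Ω sin φ = 2 × 7.29×10⁻⁵ × sin 38° = 8.98×10⁻⁵ s⁻¹
Pressure gradient: |∂P/∂n| = 1000 Pa / 581000 m = 1.72×10⁻³ Pa/m
Geostrophic balance (pressure-gradient force = Coriolis force):
V_g = (1/(fρ)) |∂P/∂n| = 1.72×10⁻³ / (8.98×10⁻⁵ × 0.941) = 20.4 m/s
Converting: 20.4 m/s × 3.6 = 73.4 km/h

73.4 km/h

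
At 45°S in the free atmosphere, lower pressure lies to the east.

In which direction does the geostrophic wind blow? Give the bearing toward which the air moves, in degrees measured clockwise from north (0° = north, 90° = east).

The pressure-gradient force points toward the east (bearing 090°).
Geostrophic balance: in the Southern Hemisphere the Coriolis force deflects motion to the left, so the geostrophic wind blows 90° to the left of the pressure-gradient force (low pressure on the right).
Rotating 090° by 90° counterclockwise gives 000° — the wind blows toward the north.

000°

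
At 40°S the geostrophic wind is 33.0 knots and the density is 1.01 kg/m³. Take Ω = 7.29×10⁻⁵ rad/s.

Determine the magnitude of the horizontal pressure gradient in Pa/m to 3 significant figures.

1.61×10⁻³ Pa/m

Coriolis parameter at 40°S:
f = 2Ω sin φ = 2 × 7.29×10⁻⁵ × sin 40° = 9.37×10⁻⁵ s⁻¹
Wind speed in SI: 33.0 knots = 17.0 m/s
Geostrophic balance rearranged: |∂P/∂n| = f ρ V_g
|∂P/∂n| = 9.37×10⁻⁵ × 1.01 × 17.0 = 1.61×10⁻³ Pa/m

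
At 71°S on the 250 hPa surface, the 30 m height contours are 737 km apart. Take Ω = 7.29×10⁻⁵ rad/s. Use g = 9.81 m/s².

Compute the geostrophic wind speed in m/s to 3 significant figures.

2.90 m/s

Coriolis parameter at 71°S:
f = 2Ω sin φ = 2 × 7.29×10⁻⁵ × sin 71° = 1.38×10⁻⁴ s⁻¹
Height gradient: |∂Z/∂n| = 30 m / 737000 m = 4.07×10⁻⁵
On a pressure surface, geostrophic balance gives V_g = (g/f)|∂Z/∂n|:
V_g = 9.81 × 4.07×10⁻⁵ / 1.38×10⁻⁴ = 2.90 m/s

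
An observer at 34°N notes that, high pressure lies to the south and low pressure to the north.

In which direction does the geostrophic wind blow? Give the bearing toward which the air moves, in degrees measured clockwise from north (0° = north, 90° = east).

090°

The pressure-gradient force points toward the north (bearing 000°).
Geostrophic balance: in the Northern Hemisphere the Coriolis force deflects motion to the right, so the geostrophic wind blows 90° to the right of the pressure-gradient force (low pressure on the left).
Rotating 000° by 90° clockwise gives 090° — the wind blows toward the east.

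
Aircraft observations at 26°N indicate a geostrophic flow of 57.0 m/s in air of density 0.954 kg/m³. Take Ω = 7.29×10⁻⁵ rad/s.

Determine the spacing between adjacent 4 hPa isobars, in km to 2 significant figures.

120 km

Coriolis parameter at 26°N:
f = 2Ω sin φ = 2 × 7.29×10⁻⁵ × sin 26° = 6.39×10⁻⁵ s⁻¹
Geostrophic balance rearranged: |∂P/∂n| = f ρ V_g
|∂P/∂n| = 6.39×10⁻⁵ × 0.954 × 57.0 = 3.48×10⁻³ Pa/m
Isobar spacing: Δn = ΔP/|∂P/∂n| = 400 Pa / 3.48×10⁻³ Pa/m = 115090 m ≈ 120 km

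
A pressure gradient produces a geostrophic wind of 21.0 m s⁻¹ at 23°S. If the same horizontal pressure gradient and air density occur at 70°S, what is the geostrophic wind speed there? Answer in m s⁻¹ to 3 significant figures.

8.73 m s⁻¹

With the same pressure gradient and density, V_g ∝ 1/f ∝ 1/sin φ.
V₂ = V₁ · sin φ₁ / sin φ₂ = 21.0 × sin 23° / sin 70°
V₂ = 21.0 × 0.3907/0.9397 = 8.73 m s⁻¹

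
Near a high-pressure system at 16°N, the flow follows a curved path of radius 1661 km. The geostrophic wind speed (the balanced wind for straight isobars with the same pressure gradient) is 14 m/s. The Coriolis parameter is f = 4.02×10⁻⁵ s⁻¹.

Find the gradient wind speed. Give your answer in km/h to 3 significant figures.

Around a high, pressure-gradient force acts outward with centrifugal, so Coriolis balances both:
fV = (1/ρ)|∂P/∂n| + V²/R  →  V² − fR·V + fR·V_g = 0
With fR = 4.02×10⁻⁵ × 1661×10³ m = 66.8 m/s:
V = [fR − √((fR)² − 4 fR V_g)]/2 = [66.8 − √(66.8² − 4×66.8×14)]/2 = 20 m/s
Supergeostrophic (V > V_g = 14 m/s), as expected around a high.
Converting: 20 m/s × 3.6 = 71.9 km/h

71.9 km/h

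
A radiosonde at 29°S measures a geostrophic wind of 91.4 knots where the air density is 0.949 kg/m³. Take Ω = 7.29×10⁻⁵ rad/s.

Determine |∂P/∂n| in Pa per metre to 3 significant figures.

3.15×10⁻³ Pa/m

Coriolis parameter at 29°S:
f = 2Ω sin φ = 2 × 7.29×10⁻⁵ × sin 29° = 7.07×10⁻⁵ s⁻¹
Wind speed in SI: 91.4 knots = 47.0 m/s
Geostrophic balance rearranged: |∂P/∂n| = f ρ V_g
|∂P/∂n| = 7.07×10⁻⁵ × 0.949 × 47.0 = 3.15×10⁻³ Pa/m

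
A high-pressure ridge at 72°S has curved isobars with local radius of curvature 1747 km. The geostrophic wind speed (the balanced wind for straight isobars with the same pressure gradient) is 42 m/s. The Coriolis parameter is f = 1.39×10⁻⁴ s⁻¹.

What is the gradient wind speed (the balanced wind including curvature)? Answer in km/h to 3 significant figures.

194 km/h

Around a high, pressure-gradient force acts outward with centrifugal, so Coriolis balances both:
fV = (1/ρ)|∂P/∂n| + V²/R  →  V² − fR·V + fR·V_g = 0
With fR = 1.39×10⁻⁴ × 1747×10³ m = 243 m/s:
V = [fR − √((fR)² − 4 fR V_g)]/2 = [243 − √(243² − 4×243×42)]/2 = 54 m/s
Supergeostrophic (V > V_g = 42 m/s), as expected around a high.
Converting: 54 m/s × 3.6 = 194 km/h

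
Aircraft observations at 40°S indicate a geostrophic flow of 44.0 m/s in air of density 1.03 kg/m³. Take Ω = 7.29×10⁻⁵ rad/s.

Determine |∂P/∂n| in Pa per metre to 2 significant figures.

Coriolis parameter at 40°S:
f = 2Ω sin φ = 2 × 7.29×10⁻⁵ × sin 40° = 9.37×10⁻⁵ s⁻¹
Geostrophic balance rearranged: |∂P/∂n| = f ρ V_g
|∂P/∂n| = 9.37×10⁻⁵ × 1.03 × 44.0 = 4.25×10⁻³ Pa/m

4.2×10⁻³ Pa/m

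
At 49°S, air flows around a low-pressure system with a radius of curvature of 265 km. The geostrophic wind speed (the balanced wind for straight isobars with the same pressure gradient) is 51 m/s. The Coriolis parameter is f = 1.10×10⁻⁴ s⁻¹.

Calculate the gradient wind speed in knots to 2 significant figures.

Around a low, centrifugal force acts outward with Coriolis, so pressure-gradient force balances both:
(1/ρ)|∂P/∂n| = fV + V²/R  →  V² + fR·V − fR·V_g = 0
With fR = 1.10×10⁻⁴ × 265×10³ m = 29.1 m/s:
V = [−fR + √((fR)² + 4 fR V_g)]/2 = [−29.1 + √(29.1² + 4×29.1×51)]/2 = 26.6 m/s
Subgeostrophic (V < V_g = 51 m/s), as expected around a low.
Converting: 26.6 m/s × 1.944 = 52 knots

52 knots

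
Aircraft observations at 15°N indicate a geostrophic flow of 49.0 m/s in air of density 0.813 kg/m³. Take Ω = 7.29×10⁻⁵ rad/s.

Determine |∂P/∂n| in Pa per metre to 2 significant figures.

Coriolis parameter at 15°N:
f = 2Ω sin φ = 2 × 7.29×10⁻⁵ × sin 15° = 3.77×10⁻⁵ s⁻¹
Geostrophic balance rearranged: |∂P/∂n| = f ρ V_g
|∂P/∂n| = 3.77×10⁻⁵ × 0.813 × 49.0 = 1.50×10⁻³ Pa/m

1.5×10⁻³ Pa/m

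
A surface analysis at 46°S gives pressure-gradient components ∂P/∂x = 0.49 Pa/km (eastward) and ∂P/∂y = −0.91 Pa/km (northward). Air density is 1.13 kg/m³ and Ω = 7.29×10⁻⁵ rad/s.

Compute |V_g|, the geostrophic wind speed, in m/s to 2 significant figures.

Coriolis parameter at 46°S:
f = 2Ω sin φ = 2 × 7.29×10⁻⁵ × sin 46° = 1.05×10⁻⁴ s⁻¹
In the Southern Hemisphere f is negative: f = −1.05×10⁻⁴ s⁻¹.
Component geostrophic relations (x east, y north):
u_g = −(1/(fρ)) ∂P/∂y,  v_g = (1/(fρ)) ∂P/∂x
u_g = −(−0.91×10⁻³)/(−1.05×10⁻⁴ × 1.13) = −7.68 m/s;  v_g = (0.49×10⁻³)/(−1.05×10⁻⁴ × 1.13) = −4.13 m/s
|V_g| = √(u_g² + v_g²) = 8.72 m/s

8.7 m/s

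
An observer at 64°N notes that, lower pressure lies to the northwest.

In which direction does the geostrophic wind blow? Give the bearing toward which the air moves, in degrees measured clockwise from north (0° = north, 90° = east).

045°

The pressure-gradient force points toward the northwest (bearing 315°).
Geostrophic balance: in the Northern Hemisphere the Coriolis force deflects motion to the right, so the geostrophic wind blows 90° to the right of the pressure-gradient force (low pressure on the left).
Rotating 315° by 90° clockwise gives 045° — the wind blows toward the northeast.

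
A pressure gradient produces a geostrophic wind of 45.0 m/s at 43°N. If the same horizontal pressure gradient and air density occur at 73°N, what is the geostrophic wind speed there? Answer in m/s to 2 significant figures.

32 m/s

With the same pressure gradient and density, V_g ∝ 1/f ∝ 1/sin φ.
V₂ = V₁ · sin φ₁ / sin φ₂ = 45.0 × sin 43° / sin 73°
V₂ = 45.0 × 0.6820/0.9563 = 32 m/s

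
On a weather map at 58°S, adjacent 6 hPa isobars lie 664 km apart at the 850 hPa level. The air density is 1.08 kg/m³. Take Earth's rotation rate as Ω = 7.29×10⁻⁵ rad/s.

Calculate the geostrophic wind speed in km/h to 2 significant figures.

Coriolis parameter at 58°S:
f = 2Ω sin φ = 2 × 7.29×10⁻⁵ × sin 58° = 1.24×10⁻⁴ s⁻¹
Pressure gradient: |∂P/∂n| = 600 Pa / 664000 m = 9.04×10⁻⁴ Pa/m
Geostrophic balance (pressure-gradient force = Coriolis force):
V_g = (1/(fρ)) |∂P/∂n| = 9.04×10⁻⁴ / (1.24×10⁻⁴ × 1.08) = 6.77 m/s
Converting: 6.77 m/s × 3.6 = 24 km/h

24 km/h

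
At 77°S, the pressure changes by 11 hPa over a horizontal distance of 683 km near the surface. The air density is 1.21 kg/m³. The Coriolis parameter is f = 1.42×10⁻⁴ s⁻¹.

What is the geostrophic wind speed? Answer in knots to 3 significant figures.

18.2 knots

Pressure gradient: |∂P/∂n| = 1100 Pa / 683000 m = 1.61×10⁻³ Pa/m
Geostrophic balance (pressure-gradient force = Coriolis force):
V_g = (1/(fρ)) |∂P/∂n| = 1.61×10⁻³ / (1.42×10⁻⁴ × 1.21) = 9.37 m/s
Converting: 9.37 m/s × 1.944 = 18.2 knots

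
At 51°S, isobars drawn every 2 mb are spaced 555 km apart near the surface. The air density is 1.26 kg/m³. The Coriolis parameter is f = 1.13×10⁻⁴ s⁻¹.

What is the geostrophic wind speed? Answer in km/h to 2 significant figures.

9.1 km/h

Pressure gradient: |∂P/∂n| = 200 Pa / 555000 m = 3.60×10⁻⁴ Pa/m
Geostrophic balance (pressure-gradient force = Coriolis force):
V_g = (1/(fρ)) |∂P/∂n| = 3.60×10⁻⁴ / (1.13×10⁻⁴ × 1.26) = 2.53 m/s
Converting: 2.53 m/s × 3.6 = 9.1 km/h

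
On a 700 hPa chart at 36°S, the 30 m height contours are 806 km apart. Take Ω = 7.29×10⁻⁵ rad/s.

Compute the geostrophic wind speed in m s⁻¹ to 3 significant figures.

4.26 m s⁻¹

Coriolis parameter at 36°S:
f = 2Ω sin φ = 2 × 7.29×10⁻⁵ × sin 36° = 8.57×10⁻⁵ s⁻¹
Height gradient: |∂Z/∂n| = 30 m / 806000 m = 3.72×10⁻⁵
On a pressure surface, geostrophic balance gives V_g = (g/f)|∂Z/∂n|:
V_g = 9.81 × 3.72×10⁻⁵ / 8.57×10⁻⁵ = 4.26 m/s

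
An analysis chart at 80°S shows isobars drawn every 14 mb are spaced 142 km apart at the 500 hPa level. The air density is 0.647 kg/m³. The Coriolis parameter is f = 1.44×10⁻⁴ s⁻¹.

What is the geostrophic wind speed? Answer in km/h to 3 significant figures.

381 km/h

Pressure gradient: |∂P/∂n| = 1400 Pa / 142000 m = 9.86×10⁻³ Pa/m
Geostrophic balance (pressure-gradient force = Coriolis force):
V_g = (1/(fρ)) |∂P/∂n| = 9.86×10⁻³ / (1.44×10⁻⁴ × 0.647) = 106 m/s
Converting: 106 m/s × 3.6 = 381 km/h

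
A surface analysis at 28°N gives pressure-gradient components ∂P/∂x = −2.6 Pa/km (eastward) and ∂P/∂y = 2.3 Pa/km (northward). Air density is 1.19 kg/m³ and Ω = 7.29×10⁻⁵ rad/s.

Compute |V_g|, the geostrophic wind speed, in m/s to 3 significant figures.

Coriolis parameter at 28°N:
f = 2Ω sin φ = 2 × 7.29×10⁻⁵ × sin 28° = 6.84×10⁻⁵ s⁻¹
Component geostrophic relations (x east, y north):
u_g = −(1/(fρ)) ∂P/∂y,  v_g = (1/(fρ)) ∂P/∂x
u_g = −(2.3×10⁻³)/(6.84×10⁻⁵ × 1.19) = −28.2 m/s;  v_g = (−2.6×10⁻³)/(6.84×10⁻⁵ × 1.19) = −31.9 m/s
|V_g| = √(u_g² + v_g²) = 42.6 m/s

42.6 m/s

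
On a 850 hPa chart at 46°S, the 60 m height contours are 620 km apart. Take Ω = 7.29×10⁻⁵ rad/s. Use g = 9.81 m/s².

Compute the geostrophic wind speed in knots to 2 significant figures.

Coriolis parameter at 46°S:
f = 2Ω sin φ = 2 × 7.29×10⁻⁵ × sin 46° = 1.05×10⁻⁴ s⁻¹
Height gradient: |∂Z/∂n| = 60 m / 620000 m = 9.68×10⁻⁵
On a pressure surface, geostrophic balance gives V_g = (g/f)|∂Z/∂n|:
V_g = 9.81 × 9.68×10⁻⁵ / 1.05×10⁻⁴ = 9.05 m/s
Converting: 9.05 m/s × 1.944 = 18 knots

18 knots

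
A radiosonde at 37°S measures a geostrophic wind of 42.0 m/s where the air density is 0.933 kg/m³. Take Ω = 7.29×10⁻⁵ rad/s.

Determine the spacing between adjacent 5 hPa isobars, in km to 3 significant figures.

145 km

Coriolis parameter at 37°S:
f = 2Ω sin φ = 2 × 7.29×10⁻⁵ × sin 37° = 8.77×10⁻⁵ s⁻¹
Geostrophic balance rearranged: |∂P/∂n| = f ρ V_g
|∂P/∂n| = 8.77×10⁻⁵ × 0.933 × 42.0 = 3.44×10⁻³ Pa/m
Isobar spacing: Δn = ΔP/|∂P/∂n| = 500 Pa / 3.44×10⁻³ Pa/m = 145418 m ≈ 145 km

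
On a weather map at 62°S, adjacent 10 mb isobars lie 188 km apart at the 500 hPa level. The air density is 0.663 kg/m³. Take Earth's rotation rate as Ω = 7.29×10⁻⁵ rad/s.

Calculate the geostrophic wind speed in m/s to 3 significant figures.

Coriolis parameter at 62°S:
f = 2Ω sin φ = 2 × 7.29×10⁻⁵ × sin 62° = 1.29×10⁻⁴ s⁻¹
Pressure gradient: |∂P/∂n| = 1000 Pa / 188000 m = 5.32×10⁻³ Pa/m
Geostrophic balance (pressure-gradient force = Coriolis force):
V_g = (1/(fρ)) |∂P/∂n| = 5.32×10⁻³ / (1.29×10⁻⁴ × 0.663) = 62.3 m/s

62.3 m/s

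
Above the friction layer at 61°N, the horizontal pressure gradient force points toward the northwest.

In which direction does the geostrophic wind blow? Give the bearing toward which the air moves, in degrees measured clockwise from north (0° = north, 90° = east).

The pressure-gradient force points toward the northwest (bearing 315°).
Geostrophic balance: in the Northern Hemisphere the Coriolis force deflects motion to the right, so the geostrophic wind blows 90° to the right of the pressure-gradient force (low pressure on the left).
Rotating 315° by 90° clockwise gives 045° — the wind blows toward the northeast.

045°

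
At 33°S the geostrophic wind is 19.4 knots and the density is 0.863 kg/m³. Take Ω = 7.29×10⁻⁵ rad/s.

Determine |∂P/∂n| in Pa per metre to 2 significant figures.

Coriolis parameter at 33°S:
f = 2Ω sin φ = 2 × 7.29×10⁻⁵ × sin 33° = 7.94×10⁻⁵ s⁻¹
Wind speed in SI: 19.4 knots = 9.98 m/s
Geostrophic balance rearranged: |∂P/∂n| = f ρ V_g
|∂P/∂n| = 7.94×10⁻⁵ × 0.863 × 9.98 = 6.84×10⁻⁴ Pa/m

6.8×10⁻⁴ Pa/m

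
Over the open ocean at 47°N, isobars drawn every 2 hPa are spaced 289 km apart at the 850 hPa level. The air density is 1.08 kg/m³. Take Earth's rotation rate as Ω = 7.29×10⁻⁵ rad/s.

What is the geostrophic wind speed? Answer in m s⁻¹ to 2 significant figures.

6.0 m s⁻¹

Coriolis parameter at 47°N:
f = 2Ω sin φ = 2 × 7.29×10⁻⁵ × sin 47° = 1.07×10⁻⁴ s⁻¹
Pressure gradient: |∂P/∂n| = 200 Pa / 289000 m = 6.92×10⁻⁴ Pa/m
Geostrophic balance (pressure-gradient force = Coriolis force):
V_g = (1/(fρ)) |∂P/∂n| = 6.92×10⁻⁴ / (1.07×10⁻⁴ × 1.08) = 6.01 m/s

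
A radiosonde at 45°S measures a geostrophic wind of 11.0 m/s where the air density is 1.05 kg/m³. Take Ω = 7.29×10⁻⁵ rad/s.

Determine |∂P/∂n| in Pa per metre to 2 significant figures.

1.2×10⁻³ Pa/m

Coriolis parameter at 45°S:
f = 2Ω sin φ = 2 × 7.29×10⁻⁵ × sin 45° = 1.03×10⁻⁴ s⁻¹
Geostrophic balance rearranged: |∂P/∂n| = f ρ V_g
|∂P/∂n| = 1.03×10⁻⁴ × 1.05 × 11.0 = 1.19×10⁻³ Pa/m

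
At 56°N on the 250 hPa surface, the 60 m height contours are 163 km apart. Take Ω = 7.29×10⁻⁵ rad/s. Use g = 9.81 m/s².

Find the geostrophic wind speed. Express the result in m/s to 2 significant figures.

30 m/s

Coriolis parameter at 56°N:
f = 2Ω sin φ = 2 × 7.29×10⁻⁵ × sin 56° = 1.21×10⁻⁴ s⁻¹
Height gradient: |∂Z/∂n| = 60 m / 163000 m = 3.68×10⁻⁴
On a pressure surface, geostrophic balance gives V_g = (g/f)|∂Z/∂n|:
V_g = 9.81 × 3.68×10⁻⁴ / 1.21×10⁻⁴ = 29.9 m/s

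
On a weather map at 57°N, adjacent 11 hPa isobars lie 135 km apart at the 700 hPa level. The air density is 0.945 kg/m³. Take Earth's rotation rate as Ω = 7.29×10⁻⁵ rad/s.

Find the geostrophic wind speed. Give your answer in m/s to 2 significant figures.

Coriolis parameter at 57°N:
f = 2Ω sin φ = 2 × 7.29×10⁻⁵ × sin 57° = 1.22×10⁻⁴ s⁻¹
Pressure gradient: |∂P/∂n| = 1100 Pa / 135000 m = 8.15×10⁻³ Pa/m
Geostrophic balance (pressure-gradient force = Coriolis force):
V_g = (1/(fρ)) |∂P/∂n| = 8.15×10⁻³ / (1.22×10⁻⁴ × 0.945) = 70.5 m/s

71 m/s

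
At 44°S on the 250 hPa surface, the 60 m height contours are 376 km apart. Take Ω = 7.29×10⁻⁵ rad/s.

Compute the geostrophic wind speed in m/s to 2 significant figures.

15 m/s

Coriolis parameter at 44°S:
f = 2Ω sin φ = 2 × 7.29×10⁻⁵ × sin 44° = 1.01×10⁻⁴ s⁻¹
Height gradient: |∂Z/∂n| = 60 m / 376000 m = 1.60×10⁻⁴
On a pressure surface, geostrophic balance gives V_g = (g/f)|∂Z/∂n|:
V_g = 9.81 × 1.60×10⁻⁴ / 1.01×10⁻⁴ = 15.5 m/s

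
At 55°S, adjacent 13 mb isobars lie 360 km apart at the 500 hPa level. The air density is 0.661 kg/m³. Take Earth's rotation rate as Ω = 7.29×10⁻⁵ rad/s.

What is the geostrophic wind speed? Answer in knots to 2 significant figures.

Coriolis parameter at 55°S:
f = 2Ω sin φ = 2 × 7.29×10⁻⁵ × sin 55° = 1.19×10⁻⁴ s⁻¹
Pressure gradient: |∂P/∂n| = 1300 Pa / 360000 m = 3.61×10⁻³ Pa/m
Geostrophic balance (pressure-gradient force = Coriolis force):
V_g = (1/(fρ)) |∂P/∂n| = 3.61×10⁻³ / (1.19×10⁻⁴ × 0.661) = 45.7 m/s
Converting: 45.7 m/s × 1.944 = 89 knots

89 knots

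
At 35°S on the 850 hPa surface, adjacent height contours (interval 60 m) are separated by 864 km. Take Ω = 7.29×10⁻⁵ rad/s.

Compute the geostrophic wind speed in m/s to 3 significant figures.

8.15 m/s

Coriolis parameter at 35°S:
f = 2Ω sin φ = 2 × 7.29×10⁻⁵ × sin 35° = 8.36×10⁻⁵ s⁻¹
Height gradient: |∂Z/∂n| = 60 m / 864000 m = 6.94×10⁻⁵
On a pressure surface, geostrophic balance gives V_g = (g/f)|∂Z/∂n|:
V_g = 9.81 × 6.94×10⁻⁵ / 8.36×10⁻⁵ = 8.15 m/s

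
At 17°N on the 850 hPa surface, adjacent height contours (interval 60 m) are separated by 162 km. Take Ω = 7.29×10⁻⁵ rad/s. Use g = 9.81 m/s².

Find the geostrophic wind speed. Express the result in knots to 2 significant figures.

Coriolis parameter at 17°N:
f = 2Ω sin φ = 2 × 7.29×10⁻⁵ × sin 17° = 4.26×10⁻⁵ s⁻¹
Height gradient: |∂Z/∂n| = 60 m / 162000 m = 3.70×10⁻⁴
On a pressure surface, geostrophic balance gives V_g = (g/f)|∂Z/∂n|:
V_g = 9.81 × 3.70×10⁻⁴ / 4.26×10⁻⁵ = 85.2 m/s
Converting: 85.2 m/s × 1.944 = 170 knots

170 knots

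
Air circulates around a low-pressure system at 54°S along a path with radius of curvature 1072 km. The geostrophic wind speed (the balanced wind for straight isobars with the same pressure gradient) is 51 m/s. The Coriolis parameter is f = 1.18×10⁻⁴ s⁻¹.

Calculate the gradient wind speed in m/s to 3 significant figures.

39.0 m/s

Around a low, centrifugal force acts outward with Coriolis, so pressure-gradient force balances both:
(1/ρ)|∂P/∂n| = fV + V²/R  →  V² + fR·V − fR·V_g = 0
With fR = 1.18×10⁻⁴ × 1072×10³ m = 126 m/s:
V = [−fR + √((fR)² + 4 fR V_g)]/2 = [−126 + √(126² + 4×126×51)]/2 = 39 m/s
Subgeostrophic (V < V_g = 51 m/s), as expected around a low.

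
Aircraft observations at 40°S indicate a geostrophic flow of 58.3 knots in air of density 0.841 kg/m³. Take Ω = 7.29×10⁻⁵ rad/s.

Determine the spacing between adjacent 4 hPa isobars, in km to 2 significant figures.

170 km

Coriolis parameter at 40°S:
f = 2Ω sin φ = 2 × 7.29×10⁻⁵ × sin 40° = 9.37×10⁻⁵ s⁻¹
Wind speed in SI: 58.3 knots = 30.0 m/s
Geostrophic balance rearranged: |∂P/∂n| = f ρ V_g
|∂P/∂n| = 9.37×10⁻⁵ × 0.841 × 30.0 = 2.36×10⁻³ Pa/m
Isobar spacing: Δn = ΔP/|∂P/∂n| = 400 Pa / 2.36×10⁻³ Pa/m = 169212 m ≈ 170 km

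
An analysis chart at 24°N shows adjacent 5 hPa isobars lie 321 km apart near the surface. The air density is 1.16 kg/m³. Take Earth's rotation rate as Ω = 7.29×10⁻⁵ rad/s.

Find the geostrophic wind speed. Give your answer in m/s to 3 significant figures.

22.6 m/s

Coriolis parameter at 24°N:
f = 2Ω sin φ = 2 × 7.29×10⁻⁵ × sin 24° = 5.93×10⁻⁵ s⁻¹
Pressure gradient: |∂P/∂n| = 500 Pa / 321000 m = 1.56×10⁻³ Pa/m
Geostrophic balance (pressure-gradient force = Coriolis force):
V_g = (1/(fρ)) |∂P/∂n| = 1.56×10⁻³ / (5.93×10⁻⁵ × 1.16) = 22.6 m/s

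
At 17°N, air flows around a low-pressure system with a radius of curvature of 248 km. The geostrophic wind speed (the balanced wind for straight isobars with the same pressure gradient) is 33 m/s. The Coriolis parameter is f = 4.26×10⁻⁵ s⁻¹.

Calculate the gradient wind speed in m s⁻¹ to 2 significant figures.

14 m s⁻¹

Around a low, centrifugal force acts outward with Coriolis, so pressure-gradient force balances both:
(1/ρ)|∂P/∂n| = fV + V²/R  →  V² + fR·V − fR·V_g = 0
With fR = 4.26×10⁻⁵ × 248×10³ m = 10.6 m/s:
V = [−fR + √((fR)² + 4 fR V_g)]/2 = [−10.6 + √(10.6² + 4×10.6×33)]/2 = 14.1 m/s
Subgeostrophic (V < V_g = 33 m/s), as expected around a low.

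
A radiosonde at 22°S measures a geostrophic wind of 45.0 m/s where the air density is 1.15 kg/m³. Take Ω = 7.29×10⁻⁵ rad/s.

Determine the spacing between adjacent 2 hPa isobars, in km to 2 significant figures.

Coriolis parameter at 22°S:
f = 2Ω sin φ = 2 × 7.29×10⁻⁵ × sin 22° = 5.46×10⁻⁵ s⁻¹
Geostrophic balance rearranged: |∂P/∂n| = f ρ V_g
|∂P/∂n| = 5.46×10⁻⁵ × 1.15 × 45.0 = 2.83×10⁻³ Pa/m
Isobar spacing: Δn = ΔP/|∂P/∂n| = 200 Pa / 2.83×10⁻³ Pa/m = 70760 m ≈ 71 km

71 km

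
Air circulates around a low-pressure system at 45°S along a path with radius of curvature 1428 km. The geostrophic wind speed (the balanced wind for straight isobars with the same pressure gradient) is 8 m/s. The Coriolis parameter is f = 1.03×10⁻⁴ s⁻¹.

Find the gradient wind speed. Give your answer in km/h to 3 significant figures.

27.4 km/h

Around a low, centrifugal force acts outward with Coriolis, so pressure-gradient force balances both:
(1/ρ)|∂P/∂n| = fV + V²/R  →  V² + fR·V − fR·V_g = 0
With fR = 1.03×10⁻⁴ × 1428×10³ m = 147 m/s:
V = [−fR + √((fR)² + 4 fR V_g)]/2 = [−147 + √(147² + 4×147×8)]/2 = 7.61 m/s
Subgeostrophic (V < V_g = 8 m/s), as expected around a low.
Converting: 7.61 m/s × 3.6 = 27.4 km/h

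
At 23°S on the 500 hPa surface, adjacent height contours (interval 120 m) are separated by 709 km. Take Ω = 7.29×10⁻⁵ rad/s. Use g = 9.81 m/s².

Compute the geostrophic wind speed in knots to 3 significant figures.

Coriolis parameter at 23°S:
f = 2Ω sin φ = 2 × 7.29×10⁻⁵ × sin 23° = 5.70×10⁻⁵ s⁻¹
Height gradient: |∂Z/∂n| = 120 m / 709000 m = 1.69×10⁻⁴
On a pressure surface, geostrophic balance gives V_g = (g/f)|∂Z/∂n|:
V_g = 9.81 × 1.69×10⁻⁴ / 5.70×10⁻⁵ = 29.1 m/s
Converting: 29.1 m/s × 1.944 = 56.7 knots

56.7 knots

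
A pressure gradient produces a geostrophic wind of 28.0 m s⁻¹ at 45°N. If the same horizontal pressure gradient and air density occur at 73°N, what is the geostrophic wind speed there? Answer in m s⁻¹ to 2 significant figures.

With the same pressure gradient and density, V_g ∝ 1/f ∝ 1/sin φ.
V₂ = V₁ · sin φ₁ / sin φ₂ = 28.0 × sin 45° / sin 73°
V₂ = 28.0 × 0.7071/0.9563 = 21 m s⁻¹

21 m s⁻¹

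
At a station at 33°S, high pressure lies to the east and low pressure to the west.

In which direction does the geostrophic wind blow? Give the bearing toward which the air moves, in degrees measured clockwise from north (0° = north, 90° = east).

180°

The pressure-gradient force points toward the west (bearing 270°).
Geostrophic balance: in the Southern Hemisphere the Coriolis force deflects motion to the left, so the geostrophic wind blows 90° to the left of the pressure-gradient force (low pressure on the right).
Rotating 270° by 90° counterclockwise gives 180° — the wind blows toward the south.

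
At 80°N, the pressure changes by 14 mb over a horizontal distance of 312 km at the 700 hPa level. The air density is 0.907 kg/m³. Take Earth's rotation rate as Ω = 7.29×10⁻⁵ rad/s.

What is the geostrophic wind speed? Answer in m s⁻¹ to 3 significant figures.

34.5 m s⁻¹

Coriolis parameter at 80°N:
f = 2Ω sin φ = 2 × 7.29×10⁻⁵ × sin 80° = 1.44×10⁻⁴ s⁻¹
Pressure gradient: |∂P/∂n| = 1400 Pa / 312000 m = 4.49×10⁻³ Pa/m
Geostrophic balance (pressure-gradient force = Coriolis force):
V_g = (1/(fρ)) |∂P/∂n| = 4.49×10⁻³ / (1.44×10⁻⁴ × 0.907) = 34.5 m/s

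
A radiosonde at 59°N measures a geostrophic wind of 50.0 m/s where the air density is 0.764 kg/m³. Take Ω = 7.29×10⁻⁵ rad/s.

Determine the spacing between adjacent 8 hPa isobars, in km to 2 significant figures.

170 km

Coriolis parameter at 59°N:
f = 2Ω sin φ = 2 × 7.29×10⁻⁵ × sin 59° = 1.25×10⁻⁴ s⁻¹
Geostrophic balance rearranged: |∂P/∂n| = f ρ V_g
|∂P/∂n| = 1.25×10⁻⁴ × 0.764 × 50.0 = 4.77×10⁻³ Pa/m
Isobar spacing: Δn = ΔP/|∂P/∂n| = 800 Pa / 4.77×10⁻³ Pa/m = 167573 m ≈ 170 km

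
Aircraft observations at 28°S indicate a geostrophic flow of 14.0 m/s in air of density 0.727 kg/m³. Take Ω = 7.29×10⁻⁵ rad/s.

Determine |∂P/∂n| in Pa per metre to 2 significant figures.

Coriolis parameter at 28°S:
f = 2Ω sin φ = 2 × 7.29×10⁻⁵ × sin 28° = 6.84×10⁻⁵ s⁻¹
Geostrophic balance rearranged: |∂P/∂n| = f ρ V_g
|∂P/∂n| = 6.84×10⁻⁵ × 0.727 × 14.0 = 6.97×10⁻⁴ Pa/m

7.0×10⁻⁴ Pa/m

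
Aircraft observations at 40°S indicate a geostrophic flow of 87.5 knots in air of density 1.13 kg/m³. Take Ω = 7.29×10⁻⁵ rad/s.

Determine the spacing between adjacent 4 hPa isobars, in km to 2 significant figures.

84 km

Coriolis parameter at 40°S:
f = 2Ω sin φ = 2 × 7.29×10⁻⁵ × sin 40° = 9.37×10⁻⁵ s⁻¹
Wind speed in SI: 87.5 knots = 45.0 m/s
Geostrophic balance rearranged: |∂P/∂n| = f ρ V_g
|∂P/∂n| = 9.37×10⁻⁵ × 1.13 × 45.0 = 4.77×10⁻³ Pa/m
Isobar spacing: Δn = ΔP/|∂P/∂n| = 400 Pa / 4.77×10⁻³ Pa/m = 83909 m ≈ 84 km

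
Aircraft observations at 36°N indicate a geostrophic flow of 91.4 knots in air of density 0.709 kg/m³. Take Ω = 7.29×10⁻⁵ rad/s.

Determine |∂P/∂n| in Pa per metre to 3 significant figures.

Coriolis parameter at 36°N:
f = 2Ω sin φ = 2 × 7.29×10⁻⁵ × sin 36° = 8.57×10⁻⁵ s⁻¹
Wind speed in SI: 91.4 knots = 47.0 m/s
Geostrophic balance rearranged: |∂P/∂n| = f ρ V_g
|∂P/∂n| = 8.57×10⁻⁵ × 0.709 × 47.0 = 2.86×10⁻³ Pa/m

2.86×10⁻³ Pa/m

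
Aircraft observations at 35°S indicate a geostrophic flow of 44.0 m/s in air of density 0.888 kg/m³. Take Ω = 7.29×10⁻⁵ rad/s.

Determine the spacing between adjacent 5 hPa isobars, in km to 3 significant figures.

153 km

Coriolis parameter at 35°S:
f = 2Ω sin φ = 2 × 7.29×10⁻⁵ × sin 35° = 8.36×10⁻⁵ s⁻¹
Geostrophic balance rearranged: |∂P/∂n| = f ρ V_g
|∂P/∂n| = 8.36×10⁻⁵ × 0.888 × 44.0 = 3.27×10⁻³ Pa/m
Isobar spacing: Δn = ΔP/|∂P/∂n| = 500 Pa / 3.27×10⁻³ Pa/m = 153023 m ≈ 153 km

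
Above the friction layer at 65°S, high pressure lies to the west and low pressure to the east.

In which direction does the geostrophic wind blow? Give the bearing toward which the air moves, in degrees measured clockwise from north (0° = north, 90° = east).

000°

The pressure-gradient force points toward the east (bearing 090°).
Geostrophic balance: in the Southern Hemisphere the Coriolis force deflects motion to the left, so the geostrophic wind blows 90° to the left of the pressure-gradient force (low pressure on the right).
Rotating 090° by 90° counterclockwise gives 000° — the wind blows toward the north.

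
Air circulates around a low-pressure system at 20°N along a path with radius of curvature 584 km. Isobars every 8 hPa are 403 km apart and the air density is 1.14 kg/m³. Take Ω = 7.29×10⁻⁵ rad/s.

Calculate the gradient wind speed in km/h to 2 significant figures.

Coriolis parameter at 20°N:
f = 2Ω sin φ = 2 × 7.29×10⁻⁵ × sin 20° = 4.99×10⁻⁵ s⁻¹
Pressure gradient: |∂P/∂n| = 800 Pa / 403000 m = 1.99×10⁻³ Pa/m
Geostrophic speed: V_g = |∂P/∂n|/(fρ) = 1.99×10⁻³/(4.99×10⁻⁵ × 1.14) = 34.9 m/s
Around a low, centrifugal force acts outward with Coriolis, so pressure-gradient force balances both:
(1/ρ)|∂P/∂n| = fV + V²/R  →  V² + fR·V − fR·V_g = 0
With fR = 4.99×10⁻⁵ × 584×10³ m = 29.1 m/s:
V = [−fR + √((fR)² + 4 fR V_g)]/2 = [−29.1 + √(29.1² + 4×29.1×34.9)]/2 = 20.5 m/s
Subgeostrophic (V < V_g = 34.9 m/s), as expected around a low.
Converting: 20.5 m/s × 3.6 = 74 km/h

74 km/h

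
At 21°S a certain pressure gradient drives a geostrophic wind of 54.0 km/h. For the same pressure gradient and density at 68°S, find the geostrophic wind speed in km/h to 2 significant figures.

With the same pressure gradient and density, V_g ∝ 1/f ∝ 1/sin φ.
V₂ = V₁ · sin φ₁ / sin φ₂ = 54.0 × sin 21° / sin 68°
V₂ = 54.0 × 0.3584/0.9272 = 21 km/h

21 km/h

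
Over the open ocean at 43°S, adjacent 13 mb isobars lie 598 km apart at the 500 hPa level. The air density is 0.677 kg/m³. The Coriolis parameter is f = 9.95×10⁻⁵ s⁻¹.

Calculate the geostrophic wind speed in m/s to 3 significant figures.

32.3 m/s

Pressure gradient: |∂P/∂n| = 1300 Pa / 598000 m = 2.17×10⁻³ Pa/m
Geostrophic balance (pressure-gradient force = Coriolis force):
V_g = (1/(fρ)) |∂P/∂n| = 2.17×10⁻³ / (9.95×10⁻⁵ × 0.677) = 32.3 m/s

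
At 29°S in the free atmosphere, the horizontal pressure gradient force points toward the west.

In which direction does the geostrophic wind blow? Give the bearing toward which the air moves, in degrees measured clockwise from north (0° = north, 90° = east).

The pressure-gradient force points toward the west (bearing 270°).
Geostrophic balance: in the Southern Hemisphere the Coriolis force deflects motion to the left, so the geostrophic wind blows 90° to the left of the pressure-gradient force (low pressure on the right).
Rotating 270° by 90° counterclockwise gives 180° — the wind blows toward the south.

180°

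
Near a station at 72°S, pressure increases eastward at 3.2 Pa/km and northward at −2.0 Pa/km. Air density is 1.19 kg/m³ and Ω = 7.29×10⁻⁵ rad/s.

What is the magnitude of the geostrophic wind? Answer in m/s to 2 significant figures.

Coriolis parameter at 72°S:
f = 2Ω sin φ = 2 × 7.29×10⁻⁵ × sin 72° = 1.39×10⁻⁴ s⁻¹
In the Southern Hemisphere f is negative: f = −1.39×10⁻⁴ s⁻¹.
Component geostrophic relations (x east, y north):
u_g = −(1/(fρ)) ∂P/∂y,  v_g = (1/(fρ)) ∂P/∂x
u_g = −(−2.0×10⁻³)/(−1.39×10⁻⁴ × 1.19) = −12.1 m/s;  v_g = (3.2×10⁻³)/(−1.39×10⁻⁴ × 1.19) = −19.4 m/s
|V_g| = √(u_g² + v_g²) = 22.9 m/s

23 m/s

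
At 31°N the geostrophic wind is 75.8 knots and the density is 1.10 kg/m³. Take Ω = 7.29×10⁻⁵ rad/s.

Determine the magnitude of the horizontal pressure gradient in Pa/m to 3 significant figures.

Coriolis parameter at 31°N:
f = 2Ω sin φ = 2 × 7.29×10⁻⁵ × sin 31° = 7.51×10⁻⁵ s⁻¹
Wind speed in SI: 75.8 knots = 39.0 m/s
Geostrophic balance rearranged: |∂P/∂n| = f ρ V_g
|∂P/∂n| = 7.51×10⁻⁵ × 1.10 × 39.0 = 3.22×10⁻³ Pa/m

3.22×10⁻³ Pa/m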